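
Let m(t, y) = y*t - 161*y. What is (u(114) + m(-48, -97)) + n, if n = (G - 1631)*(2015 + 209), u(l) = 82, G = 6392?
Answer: 10608819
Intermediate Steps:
m(t, y) = -161*y + t*y (m(t, y) = t*y - 161*y = -161*y + t*y)
n = 10588464 (n = (6392 - 1631)*(2015 + 209) = 4761*2224 = 10588464)
(u(114) + m(-48, -97)) + n = (82 - 97*(-161 - 48)) + 10588464 = (82 - 97*(-209)) + 10588464 = (82 + 20273) + 10588464 = 20355 + 10588464 = 10608819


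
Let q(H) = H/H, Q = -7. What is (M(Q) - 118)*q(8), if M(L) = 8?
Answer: -110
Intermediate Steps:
q(H) = 1
(M(Q) - 118)*q(8) = (8 - 118)*1 = -110*1 = -110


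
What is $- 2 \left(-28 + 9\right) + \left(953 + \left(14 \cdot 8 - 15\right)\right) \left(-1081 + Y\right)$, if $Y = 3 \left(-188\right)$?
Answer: $-1727212$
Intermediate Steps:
$Y = -564$
$- 2 \left(-28 + 9\right) + \left(953 + \left(14 \cdot 8 - 15\right)\right) \left(-1081 + Y\right) = - 2 \left(-28 + 9\right) + \left(953 + \left(14 \cdot 8 - 15\right)\right) \left(-1081 - 564\right) = \left(-2\right) \left(-19\right) + \left(953 + \left(112 - 15\right)\right) \left(-1645\right) = 38 + \left(953 + 97\right) \left(-1645\right) = 38 + 1050 \left(-1645\right) = 38 - 1727250 = -1727212$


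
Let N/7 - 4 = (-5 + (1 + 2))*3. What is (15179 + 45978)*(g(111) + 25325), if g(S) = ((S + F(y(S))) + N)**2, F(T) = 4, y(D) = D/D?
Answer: 2172663582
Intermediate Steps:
y(D) = 1
N = -14 (N = 28 + 7*((-5 + (1 + 2))*3) = 28 + 7*((-5 + 3)*3) = 28 + 7*(-2*3) = 28 + 7*(-6) = 28 - 42 = -14)
g(S) = (-10 + S)**2 (g(S) = ((S + 4) - 14)**2 = ((4 + S) - 14)**2 = (-10 + S)**2)
(15179 + 45978)*(g(111) + 25325) = (15179 + 45978)*((-10 + 111)**2 + 25325) = 61157*(101**2 + 25325) = 61157*(10201 + 25325) = 61157*35526 = 2172663582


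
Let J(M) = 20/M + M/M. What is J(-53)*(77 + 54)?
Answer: 4323/53 ≈ 81.566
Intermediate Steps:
J(M) = 1 + 20/M (J(M) = 20/M + 1 = 1 + 20/M)
J(-53)*(77 + 54) = ((20 - 53)/(-53))*(77 + 54) = -1/53*(-33)*131 = (33/53)*131 = 4323/53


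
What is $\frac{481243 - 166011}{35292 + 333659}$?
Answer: $\frac{315232}{368951} \approx 0.8544$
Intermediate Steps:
$\frac{481243 - 166011}{35292 + 333659} = \frac{315232}{368951}$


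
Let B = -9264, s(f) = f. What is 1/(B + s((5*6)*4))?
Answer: -1/9144 ≈ -0.00010936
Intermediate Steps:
1/(B + s((5*6)*4)) = 1/(-9264 + (5*6)*4) = 1/(-9264 + 30*4) = 1/(-9264 + 120) = 1/(-9144) = -1/9144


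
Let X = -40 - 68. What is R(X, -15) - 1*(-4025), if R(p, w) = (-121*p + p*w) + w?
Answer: 18698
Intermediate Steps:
X = -108
R(p, w) = w - 121*p + p*w
R(X, -15) - 1*(-4025) = (-15 - 121*(-108) - 108*(-15)) - 1*(-4025) = (-15 + 13068 + 1620) + 4025 = 14673 + 4025 = 18698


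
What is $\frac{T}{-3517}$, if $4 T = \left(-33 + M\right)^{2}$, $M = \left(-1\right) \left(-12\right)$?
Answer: $- \frac{441}{14068} \approx -0.031348$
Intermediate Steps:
$M = 12$
$T = \frac{441}{4}$ ($T = \frac{\left(-33 + 12\right)^{2}}{4} = \frac{\left(-21\right)^{2}}{4} = \frac{1}{4} \cdot 441 = \frac{441}{4} \approx 110.25$)
$\frac{T}{-3517} = \frac{441}{4 \left(-3517\right)} = \frac{441}{4} \left(- \frac{1}{3517}\right) = - \frac{441}{14068}$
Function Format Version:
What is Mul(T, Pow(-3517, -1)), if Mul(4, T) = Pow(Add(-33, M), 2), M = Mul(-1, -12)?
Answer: Rational(-441, 14068) ≈ -0.031348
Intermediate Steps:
M = 12
T = Rational(441, 4) (T = Mul(Rational(1, 4), Pow(Add(-33, 12), 2)) = Mul(Rational(1, 4), Pow(-21, 2)) = Mul(Rational(1, 4), 441) = Rational(441, 4) ≈ 110.25)
Mul(T, Pow(-3517, -1)) = Mul(Rational(441, 4), Pow(-3517, -1)) = Mul(Rational(441, 4), Rational(-1, 3517)) = Rational(-441, 14068)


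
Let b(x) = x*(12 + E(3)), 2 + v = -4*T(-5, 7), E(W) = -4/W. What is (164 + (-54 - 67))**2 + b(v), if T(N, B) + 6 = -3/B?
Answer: 44141/21 ≈ 2102.0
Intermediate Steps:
T(N, B) = -6 - 3/B
v = 166/7 (v = -2 - 4*(-6 - 3/7) = -2 - 4*(-45/7) = -2 + 180/7 = 166/7 ≈ 23.714)
b(x) = 32*x/3 (b(x) = x*(12 - 4/3) = x*(32/3) = 32*x/3)
(164 + (-54 - 67))**2 + b(v) = (164 + (-54 - 67))**2 + (32/3)*(166/7) = (164 - 121)**2 + 5312/21 = 43**2 + 5312/21 = 1849 + 5312/21 = 44141/21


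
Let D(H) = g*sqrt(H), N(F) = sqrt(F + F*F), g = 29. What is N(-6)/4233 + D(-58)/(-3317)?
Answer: sqrt(30)/4233 - 29*I*sqrt(58)/3317 ≈ 0.0012939 - 0.066584*I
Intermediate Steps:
N(F) = sqrt(F + F**2)
D(H) = 29*sqrt(H)
N(-6)/4233 + D(-58)/(-3317) = sqrt(-6*(1 - 6))/4233 + (29*sqrt(-58))/(-3317) = sqrt(-6*(-5))*(1/4233) + (29*(I*sqrt(58)))*(-1/3317) = sqrt(30)*(1/4233) + (29*I*sqrt(58))*(-1/3317) = sqrt(30)/4233 - 29*I*sqrt(58)/3317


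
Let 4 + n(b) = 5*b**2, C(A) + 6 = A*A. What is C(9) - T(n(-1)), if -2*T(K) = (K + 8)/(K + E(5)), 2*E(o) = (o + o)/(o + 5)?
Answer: 78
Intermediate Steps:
C(A) = -6 + A**2 (C(A) = -6 + A*A = -6 + A**2)
E(o) = o/(5 + o) (E(o) = ((o + o)/(o + 5))/2 = ((2*o)/(5 + o))/2 = (2*o/(5 + o))/2 = o/(5 + o))
n(b) = -4 + 5*b**2
T(K) = -(8 + K)/(2*(1/2 + K)) (T(K) = -(K + 8)/(2*(K + 5/(5 + 5))) = -(8 + K)/(2*(K + 5/10)) = -(8 + K)/(2*(K + 5*(1/10))) = -(8 + K)/(2*(K + 1/2)) = -(8 + K)/(2*(1/2 + K)))
C(9) - T(n(-1)) = (-6 + 9**2) - (-8 - (-4 + 5*(-1)**2))/(1 + 2*(-4 + 5*(-1)**2)) = (-6 + 81) - (-8 - (-4 + 5*1))/(1 + 2*(-4 + 5*1)) = 75 - (-8 - (-4 + 5))/(1 + 2*(-4 + 5)) = 75 - (-8 - 1*1)/(1 + 2*1) = 75 - (-8 - 1)/(1 + 2) = 75 - (-9)/3 = 75 - 1*(-3) = 75 + 3 = 78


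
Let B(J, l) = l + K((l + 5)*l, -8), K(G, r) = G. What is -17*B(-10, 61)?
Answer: -69479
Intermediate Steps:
B(J, l) = l + l*(5 + l) (B(J, l) = l + (l + 5)*l = l + (5 + l)*l = l + l*(5 + l))
-17*B(-10, 61) = -1037*(6 + 61) = -1037*67 = -17*4087 = -69479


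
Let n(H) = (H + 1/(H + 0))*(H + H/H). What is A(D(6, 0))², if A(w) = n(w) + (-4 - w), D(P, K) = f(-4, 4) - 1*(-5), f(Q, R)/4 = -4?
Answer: 1682209/121 ≈ 13903.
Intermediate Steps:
n(H) = (1 + H)*(H + 1/H) (n(H) = (H + 1/H)*(H + 1) = (H + 1/H)*(1 + H) = (1 + H)*(H + 1/H))
f(Q, R) = -16 (f(Q, R) = 4*(-4) = -16)
D(P, K) = -11 (D(P, K) = -16 - 1*(-5) = -16 + 5 = -11)
A(w) = -3 + 1/w + w² (A(w) = (1 + w + 1/w + w²) + (-4 - w) = -3 + 1/w + w²)
A(D(6, 0))² = (-3 + 1/(-11) + (-11)²)² = (-3 - 1/11 + 121)² = (1297/11)² = 1682209/121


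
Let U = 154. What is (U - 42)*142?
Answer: 15904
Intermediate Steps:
(U - 42)*142 = (154 - 42)*142 = 112*142 = 15904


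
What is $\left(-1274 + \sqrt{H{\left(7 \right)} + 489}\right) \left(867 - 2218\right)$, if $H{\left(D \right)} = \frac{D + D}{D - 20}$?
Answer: $1721174 - \frac{1351 \sqrt{82459}}{13} \approx 1.6913 \cdot 10^{6}$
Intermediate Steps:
$H{\left(D \right)} = \frac{2 D}{-20 + D}$
$\left(-1274 + \sqrt{H{\left(7 \right)} + 489}\right) \left(867 - 2218\right) = \left(-1274 + \sqrt{2 \cdot 7 \frac{1}{-20 + 7} + 489}\right) \left(867 - 2218\right) = \left(-1274 + \sqrt{2 \cdot 7 \frac{1}{-13} + 489}\right) \left(-1351\right) = \left(-1274 + \sqrt{2 \cdot 7 \left(- \frac{1}{13}\right) + 489}\right) \left(-1351\right) = \left(-1274 + \sqrt{- \frac{14}{13} + 489}\right) \left(-1351\right) = \left(-1274 + \sqrt{\frac{6343}{13}}\right) \left(-1351\right) = \left(-1274 + \frac{\sqrt{82459}}{13}\right) \left(-1351\right) = 1721174 - \frac{1351 \sqrt{82459}}{13}$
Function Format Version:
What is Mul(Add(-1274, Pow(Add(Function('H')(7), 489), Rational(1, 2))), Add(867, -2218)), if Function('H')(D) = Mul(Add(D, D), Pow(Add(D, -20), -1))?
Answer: Add(1721174, Mul(Rational(-1351, 13), Pow(82459, Rational(1, 2)))) ≈ 1.6913e+6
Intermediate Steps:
Function('H')(D) = Mul(2, D, Pow(Add(-20, D), -1)) (Function('H')(D) = Mul(Mul(2, D), Pow(Add(-20, D), -1)) = Mul(2, D, Pow(Add(-20, D), -1)))
Mul(Add(-1274, Pow(Add(Function('H')(7), 489), Rational(1, 2))), Add(867, -2218)) = Mul(Add(-1274, Pow(Add(Mul(2, 7, Pow(Add(-20, 7), -1)), 489), Rational(1, 2))), Add(867, -2218)) = Mul(Add(-1274, Pow(Add(Mul(2, 7, Pow(-13, -1)), 489), Rational(1, 2))), -1351) = Mul(Add(-1274, Pow(Add(Mul(2, 7, Rational(-1, 13)), 489), Rational(1, 2))), -1351) = Mul(Add(-1274, Pow(Add(Rational(-14, 13), 489), Rational(1, 2))), -1351) = Mul(Add(-1274, Pow(Rational(6343, 13), Rational(1, 2))), -1351) = Mul(Add(-1274, Mul(Rational(1, 13), Pow(82459, Rational(1, 2)))), -1351) = Add(1721174, Mul(Rational(-1351, 13), Pow(82459, Rational(1, 2))))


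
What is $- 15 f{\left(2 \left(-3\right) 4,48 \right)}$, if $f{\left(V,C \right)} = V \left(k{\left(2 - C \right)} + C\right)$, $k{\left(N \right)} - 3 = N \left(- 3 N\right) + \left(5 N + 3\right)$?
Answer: $-2348640$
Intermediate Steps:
$k{\left(N \right)} = 6 - 3 N^{2} + 5 N$ ($k{\left(N \right)} = 3 + \left(N \left(- 3 N\right) + \left(5 N + 3\right)\right) = 3 - \left(-3 - 5 N + 3 N^{2}\right) = 3 + \left(3 - 3 N^{2} + 5 N\right) = 6 - 3 N^{2} + 5 N$)
$f{\left(V,C \right)} = V \left(16 - 4 C - 3 \left(2 - C\right)^{2}\right)$ ($f{\left(V,C \right)} = V \left(\left(6 - 3 \left(2 - C\right)^{2} + 5 \left(2 - C\right)\right) + C\right) = V \left(\left(6 - 3 \left(2 - C\right)^{2} - \left(-10 + 5 C\right)\right) + C\right) = V \left(\left(16 - 5 C - 3 \left(2 - C\right)^{2}\right) + C\right) = V \left(16 - 4 C - 3 \left(2 - C\right)^{2}\right)$)
$- 15 f{\left(2 \left(-3\right) 4,48 \right)} = - 15 \cdot 2 \left(-3\right) 4 \left(4 - 3 \cdot 48^{2} + 8 \cdot 48\right) = - 15 \left(-6\right) 4 \left(4 - 6912 + 384\right) = - 15 \left(- 24 \left(4 - 6912 + 384\right)\right) = - 15 \left(\left(-24\right) \left(-6524\right)\right) = \left(-15\right) 156576 = -2348640$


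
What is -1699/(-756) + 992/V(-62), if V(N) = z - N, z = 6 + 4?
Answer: 12115/756 ≈ 16.025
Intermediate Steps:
z = 10
V(N) = 10 - N
-1699/(-756) + 992/V(-62) = -1699/(-756) + 992/(10 - 1*(-62)) = -1699*(-1/756) + 992/(10 + 62) = 1699/756 + 992/72 = 1699/756 + 992*(1/72) = 1699/756 + 124/9 = 12115/756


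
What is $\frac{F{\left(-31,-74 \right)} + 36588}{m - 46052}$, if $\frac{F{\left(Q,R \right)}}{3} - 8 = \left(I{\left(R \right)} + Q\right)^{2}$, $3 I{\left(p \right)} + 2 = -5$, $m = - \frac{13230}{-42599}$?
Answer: $- \frac{2552446882}{2942633877} \approx -0.8674$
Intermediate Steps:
$m = \frac{13230}{42599}$ ($m = \left(-13230\right) \left(- \frac{1}{42599}\right) = \frac{13230}{42599} \approx 0.31057$)
$I{\left(p \right)} = - \frac{7}{3}$ ($I{\left(p \right)} = - \frac{2}{3} + \frac{1}{3} \left(-5\right) = - \frac{2}{3} - \frac{5}{3} = - \frac{7}{3}$)
$F{\left(Q,R \right)} = 24 + 3 \left(- \frac{7}{3} + Q\right)^{2}$
$\frac{F{\left(-31,-74 \right)} + 36588}{m - 46052} = \frac{\left(24 + \frac{\left(-7 + 3 \left(-31\right)\right)^{2}}{3}\right) + 36588}{\frac{13230}{42599} - 46052} = \frac{\left(24 + \frac{\left(-7 - 93\right)^{2}}{3}\right) + 36588}{- \frac{1961755918}{42599}} = \left(\left(24 + \frac{\left(-100\right)^{2}}{3}\right) + 36588\right) \left(- \frac{42599}{1961755918}\right) = \left(\left(24 + \frac{1}{3} \cdot 10000\right) + 36588\right) \left(- \frac{42599}{1961755918}\right) = \left(\left(24 + \frac{10000}{3}\right) + 36588\right) \left(- \frac{42599}{1961755918}\right) = \left(\frac{10072}{3} + 36588\right) \left(- \frac{42599}{1961755918}\right) = \frac{119836}{3} \left(- \frac{42599}{1961755918}\right) = - \frac{2552446882}{2942633877}$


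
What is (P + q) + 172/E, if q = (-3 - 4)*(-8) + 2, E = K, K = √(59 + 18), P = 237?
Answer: 295 + 172*√77/77 ≈ 314.60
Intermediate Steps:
K = √77 ≈ 8.7750
E = √77 ≈ 8.7750
q = 58 (q = -7*(-8) + 2 = 56 + 2 = 58)
(P + q) + 172/E = (237 + 58) + 172/(√77) = 295 + 172*(√77/77) = 295 + 172*√77/77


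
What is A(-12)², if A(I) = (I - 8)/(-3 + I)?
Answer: 16/9 ≈ 1.7778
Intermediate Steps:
A(I) = (-8 + I)/(-3 + I)
A(-12)² = ((-8 - 12)/(-3 - 12))² = (-20/(-15))² = (-1/15*(-20))² = (4/3)² = 16/9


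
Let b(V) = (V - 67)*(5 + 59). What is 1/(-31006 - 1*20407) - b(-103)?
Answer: 559373439/51413 ≈ 10880.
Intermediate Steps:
b(V) = -4288 + 64*V (b(V) = (-67 + V)*64 = -4288 + 64*V)
1/(-31006 - 1*20407) - b(-103) = 1/(-31006 - 1*20407) - (-4288 + 64*(-103)) = 1/(-31006 - 20407) - (-4288 - 6592) = 1/(-51413) - 1*(-10880) = -1/51413 + 10880 = 559373439/51413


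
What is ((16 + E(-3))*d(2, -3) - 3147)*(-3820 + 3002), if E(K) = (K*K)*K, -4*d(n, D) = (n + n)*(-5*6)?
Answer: 2844186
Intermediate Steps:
d(n, D) = 15*n (d(n, D) = -(n + n)*(-5*6)/4 = -2*n*(-30)/4 = -(-15)*n = 15*n)
E(K) = K**3 (E(K) = K**2*K = K**3)
((16 + E(-3))*d(2, -3) - 3147)*(-3820 + 3002) = ((16 + (-3)**3)*(15*2) - 3147)*(-3820 + 3002) = ((16 - 27)*30 - 3147)*(-818) = (-11*30 - 3147)*(-818) = (-330 - 3147)*(-818) = -3477*(-818) = 2844186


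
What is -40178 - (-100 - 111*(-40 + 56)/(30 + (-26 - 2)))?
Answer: -39190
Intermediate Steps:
-40178 - (-100 - 111*(-40 + 56)/(30 + (-26 - 2))) = -40178 - (-100 - 1776/(30 - 28)) = -40178 - (-100 - 1776/2) = -40178 - (-100 - 111*8) = -40178 - (-100 - 888) = -40178 - 1*(-988) = -40178 + 988 = -39190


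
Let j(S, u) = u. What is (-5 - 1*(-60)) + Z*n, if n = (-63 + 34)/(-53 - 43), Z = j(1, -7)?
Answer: 5077/96 ≈ 52.885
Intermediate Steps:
Z = -7
n = 29/96 (n = -29/(-96) = -29*(-1/96) = 29/96 ≈ 0.30208)
(-5 - 1*(-60)) + Z*n = (-5 - 1*(-60)) - 7*29/96 = (-5 + 60) - 203/96 = 55 - 203/96 = 5077/96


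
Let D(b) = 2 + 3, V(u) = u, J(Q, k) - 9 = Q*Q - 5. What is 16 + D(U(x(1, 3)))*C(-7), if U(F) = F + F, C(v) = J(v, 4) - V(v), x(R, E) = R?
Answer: 316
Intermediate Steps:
J(Q, k) = 4 + Q² (J(Q, k) = 9 + (Q*Q - 5) = 9 + (Q² - 5) = 9 + (-5 + Q²) = 4 + Q²)
C(v) = 4 + v² - v (C(v) = (4 + v²) - v = 4 + v² - v)
U(F) = 2*F
D(b) = 5
16 + D(U(x(1, 3)))*C(-7) = 16 + 5*(4 + (-7)² - 1*(-7)) = 16 + 5*(4 + 49 + 7) = 16 + 5*60 = 16 + 300 = 316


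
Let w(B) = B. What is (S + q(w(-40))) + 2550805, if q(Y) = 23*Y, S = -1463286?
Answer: 1086599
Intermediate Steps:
(S + q(w(-40))) + 2550805 = (-1463286 + 23*(-40)) + 2550805 = (-1463286 - 920) + 2550805 = -1464206 + 2550805 = 1086599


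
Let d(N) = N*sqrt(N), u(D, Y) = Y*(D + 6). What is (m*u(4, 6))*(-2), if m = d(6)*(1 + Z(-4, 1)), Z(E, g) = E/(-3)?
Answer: -1680*sqrt(6) ≈ -4115.1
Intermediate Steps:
u(D, Y) = Y*(6 + D)
d(N) = N**(3/2)
Z(E, g) = -E/3 (Z(E, g) = E*(-1/3) = -E/3)
m = 14*sqrt(6) (m = 6**(3/2)*(1 - 1/3*(-4)) = (6*sqrt(6))*(1 + 4/3) = (6*sqrt(6))*(7/3) = 14*sqrt(6) ≈ 34.293)
(m*u(4, 6))*(-2) = ((14*sqrt(6))*(6*(6 + 4)))*(-2) = ((14*sqrt(6))*(6*10))*(-2) = ((14*sqrt(6))*60)*(-2) = (840*sqrt(6))*(-2) = -1680*sqrt(6)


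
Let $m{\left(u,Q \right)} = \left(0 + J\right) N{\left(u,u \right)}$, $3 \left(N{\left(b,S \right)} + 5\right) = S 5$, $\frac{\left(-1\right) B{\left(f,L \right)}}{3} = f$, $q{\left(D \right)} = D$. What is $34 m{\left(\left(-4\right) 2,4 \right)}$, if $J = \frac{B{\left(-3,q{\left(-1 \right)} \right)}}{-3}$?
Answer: $1870$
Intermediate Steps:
$B{\left(f,L \right)} = - 3 f$
$N{\left(b,S \right)} = -5 + \frac{5 S}{3}$ ($N{\left(b,S \right)} = -5 + \frac{S 5}{3} = -5 + \frac{5 S}{3}$)
$J = -3$ ($J = \frac{\left(-3\right) \left(-3\right)}{-3} = 9 \left(- \frac{1}{3}\right) = -3$)
$m{\left(u,Q \right)} = 15 - 5 u$ ($m{\left(u,Q \right)} = \left(0 - 3\right) \left(-5 + \frac{5 u}{3}\right) = - 3 \left(-5 + \frac{5 u}{3}\right) = 15 - 5 u$)
$34 m{\left(\left(-4\right) 2,4 \right)} = 34 \left(15 - 5 \left(\left(-4\right) 2\right)\right) = 34 \left(15 - -40\right) = 34 \left(15 + 40\right) = 34 \cdot 55 = 1870$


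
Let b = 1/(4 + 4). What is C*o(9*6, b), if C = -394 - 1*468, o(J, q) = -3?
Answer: 2586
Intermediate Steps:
b = ⅛ (b = 1/8 = ⅛ ≈ 0.12500)
C = -862 (C = -394 - 468 = -862)
C*o(9*6, b) = -862*(-3) = 2586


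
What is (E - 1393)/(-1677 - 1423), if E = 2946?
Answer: -1553/3100 ≈ -0.50097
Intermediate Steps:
(E - 1393)/(-1677 - 1423) = (2946 - 1393)/(-1677 - 1423) = 1553/(-3100) = 1553*(-1/3100) = -1553/3100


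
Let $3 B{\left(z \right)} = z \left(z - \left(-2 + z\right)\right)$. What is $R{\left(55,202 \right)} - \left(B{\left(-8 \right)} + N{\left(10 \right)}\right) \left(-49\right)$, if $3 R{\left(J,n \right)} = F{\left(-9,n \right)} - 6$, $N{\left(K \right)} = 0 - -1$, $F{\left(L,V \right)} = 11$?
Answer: $- \frac{632}{3} \approx -210.67$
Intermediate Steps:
$N{\left(K \right)} = 1$ ($N{\left(K \right)} = 0 + 1 = 1$)
$B{\left(z \right)} = \frac{2 z}{3}$ ($B{\left(z \right)} = \frac{z \left(z - \left(-2 + z\right)\right)}{3} = \frac{z 2}{3} = \frac{2 z}{3}$)
$R{\left(J,n \right)} = \frac{5}{3}$ ($R{\left(J,n \right)} = \frac{11 - 6}{3} = \frac{1}{3} \cdot 5 = \frac{5}{3}$)
$R{\left(55,202 \right)} - \left(B{\left(-8 \right)} + N{\left(10 \right)}\right) \left(-49\right) = \frac{5}{3} - \left(\frac{2}{3} \left(-8\right) + 1\right) \left(-49\right) = \frac{5}{3} - \left(- \frac{16}{3} + 1\right) \left(-49\right) = \frac{5}{3} - \left(- \frac{13}{3}\right) \left(-49\right) = \frac{5}{3} - \frac{637}{3} = - \frac{632}{3}$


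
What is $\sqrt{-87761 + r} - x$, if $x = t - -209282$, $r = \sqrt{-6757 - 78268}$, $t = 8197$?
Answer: $-217479 + \sqrt{-87761 + 5 i \sqrt{3401}} \approx -2.1748 \cdot 10^{5} + 296.25 i$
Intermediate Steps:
$r = 5 i \sqrt{3401}$ ($r = \sqrt{-85025} = 5 i \sqrt{3401} \approx 291.59 i$)
$x = 217479$ ($x = 8197 - -209282 = 8197 + 209282 = 217479$)
$\sqrt{-87761 + r} - x = \sqrt{-87761 + 5 i \sqrt{3401}} - 217479 = -217479 + \sqrt{-87761 + 5 i \sqrt{3401}}$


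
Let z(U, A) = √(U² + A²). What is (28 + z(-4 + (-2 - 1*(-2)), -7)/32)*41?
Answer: 1148 + 41*√65/32 ≈ 1158.3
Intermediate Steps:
z(U, A) = √(A² + U²)
(28 + z(-4 + (-2 - 1*(-2)), -7)/32)*41 = (28 + √((-7)² + (-4 + (-2 - 1*(-2)))²)/32)*41 = (28 + √(49 + (-4 + (-2 + 2))²)*(1/32))*41 = (28 + √(49 + (-4 + 0)²)*(1/32))*41 = (28 + √(49 + (-4)²)*(1/32))*41 = (28 + √(49 + 16)*(1/32))*41 = (28 + √65*(1/32))*41 = (28 + √65/32)*41 = 1148 + 41*√65/32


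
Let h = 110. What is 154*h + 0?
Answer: 16940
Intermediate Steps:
154*h + 0 = 154*110 + 0 = 16940 + 0 = 16940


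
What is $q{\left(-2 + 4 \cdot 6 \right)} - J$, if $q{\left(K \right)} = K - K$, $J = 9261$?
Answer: $-9261$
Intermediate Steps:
$q{\left(K \right)} = 0$
$q{\left(-2 + 4 \cdot 6 \right)} - J = 0 - 9261 = -9261$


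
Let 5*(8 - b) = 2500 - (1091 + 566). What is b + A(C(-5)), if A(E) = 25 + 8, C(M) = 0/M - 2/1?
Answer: -638/5 ≈ -127.60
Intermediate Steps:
C(M) = -2 (C(M) = 0 - 2*1 = 0 - 2 = -2)
b = -803/5 (b = 8 - (2500 - (1091 + 566))/5 = 8 - (2500 - 1*1657)/5 = 8 - (2500 - 1657)/5 = 8 - 1/5*843 = 8 - 843/5 = -803/5 ≈ -160.60)
A(E) = 33
b + A(C(-5)) = -803/5 + 33 = -638/5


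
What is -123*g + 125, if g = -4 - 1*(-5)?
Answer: 2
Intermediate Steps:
g = 1 (g = -4 + 5 = 1)
-123*g + 125 = -123*1 + 125 = -123 + 125 = 2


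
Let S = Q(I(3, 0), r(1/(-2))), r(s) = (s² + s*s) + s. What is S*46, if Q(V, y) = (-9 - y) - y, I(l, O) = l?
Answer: -414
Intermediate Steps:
r(s) = s + 2*s² (r(s) = (s² + s²) + s = 2*s² + s = s + 2*s²)
Q(V, y) = -9 - 2*y
S = -9 (S = -9 - 2*(1 + 2/(-2))/(-2) = -9 - (-1)*(1 + 2*(-½)) = -9 - (-1)*(1 - 1) = -9 - (-1)*0 = -9 - 2*0 = -9 + 0 = -9)
S*46 = -9*46 = -414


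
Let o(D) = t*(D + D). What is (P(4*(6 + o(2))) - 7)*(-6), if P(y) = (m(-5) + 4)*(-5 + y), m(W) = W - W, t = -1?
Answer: -30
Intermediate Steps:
m(W) = 0
o(D) = -2*D (o(D) = -(D + D) = -2*D)
P(y) = -20 + 4*y (P(y) = (0 + 4)*(-5 + y) = 4*(-5 + y) = -20 + 4*y)
(P(4*(6 + o(2))) - 7)*(-6) = ((-20 + 4*(4*(6 - 2*2))) - 7)*(-6) = ((-20 + 4*(4*(6 - 4))) - 7)*(-6) = ((-20 + 4*(4*2)) - 7)*(-6) = ((-20 + 4*8) - 7)*(-6) = ((-20 + 32) - 7)*(-6) = (12 - 7)*(-6) = 5*(-6) = -30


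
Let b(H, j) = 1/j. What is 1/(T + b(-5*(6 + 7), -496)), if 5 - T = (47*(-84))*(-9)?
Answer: -496/17621393 ≈ -2.8148e-5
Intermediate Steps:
T = -35527 (T = 5 - 47*(-84)*(-9) = 5 - (-3948)*(-9) = 5 - 1*35532 = 5 - 35532 = -35527)
1/(T + b(-5*(6 + 7), -496)) = 1/(-35527 + 1/(-496)) = 1/(-35527 - 1/496) = 1/(-17621393/496) = -496/17621393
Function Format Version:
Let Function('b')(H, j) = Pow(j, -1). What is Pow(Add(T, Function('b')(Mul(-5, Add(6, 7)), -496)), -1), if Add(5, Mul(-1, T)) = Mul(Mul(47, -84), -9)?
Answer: Rational(-496, 17621393) ≈ -2.8148e-5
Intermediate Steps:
T = -35527 (T = Add(5, Mul(-1, Mul(Mul(47, -84), -9))) = Add(5, Mul(-1, Mul(-3948, -9))) = Add(5, Mul(-1, 35532)) = Add(5, -35532) = -35527)
Pow(Add(T, Function('b')(Mul(-5, Add(6, 7)), -496)), -1) = Pow(Add(-35527, Pow(-496, -1)), -1) = Pow(Add(-35527, Rational(-1, 496)), -1) = Pow(Rational(-17621393, 496), -1) = Rational(-496, 17621393)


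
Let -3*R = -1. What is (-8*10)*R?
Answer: -80/3 ≈ -26.667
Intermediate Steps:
R = 1/3 (R = -1/3*(-1) = 1/3 ≈ 0.33333)
(-8*10)*R = -8*10*(1/3) = -80*1/3 = -80/3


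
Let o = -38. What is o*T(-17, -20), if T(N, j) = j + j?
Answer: 1520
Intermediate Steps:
T(N, j) = 2*j
o*T(-17, -20) = -76*(-20) = -38*(-40) = 1520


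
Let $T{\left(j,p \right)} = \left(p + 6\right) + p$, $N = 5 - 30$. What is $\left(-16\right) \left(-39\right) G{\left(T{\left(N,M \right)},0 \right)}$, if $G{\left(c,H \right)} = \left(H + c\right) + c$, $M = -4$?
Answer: $-2496$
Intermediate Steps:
$N = -25$ ($N = 5 - 30 = -25$)
$T{\left(j,p \right)} = 6 + 2 p$ ($T{\left(j,p \right)} = \left(6 + p\right) + p = 6 + 2 p$)
$G{\left(c,H \right)} = H + 2 c$
$\left(-16\right) \left(-39\right) G{\left(T{\left(N,M \right)},0 \right)} = \left(-16\right) \left(-39\right) \left(0 + 2 \left(6 + 2 \left(-4\right)\right)\right) = 624 \left(0 + 2 \left(6 - 8\right)\right) = 624 \left(0 + 2 \left(-2\right)\right) = 624 \left(0 - 4\right) = 624 \left(-4\right) = -2496$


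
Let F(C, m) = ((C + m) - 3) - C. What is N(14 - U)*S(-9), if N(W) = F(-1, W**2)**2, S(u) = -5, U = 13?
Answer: -20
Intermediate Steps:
F(C, m) = -3 + m (F(C, m) = (-3 + C + m) - C = -3 + m)
N(W) = (-3 + W**2)**2
N(14 - U)*S(-9) = (-3 + (14 - 1*13)**2)**2*(-5) = (-3 + (14 - 13)**2)**2*(-5) = (-3 + 1**2)**2*(-5) = (-3 + 1)**2*(-5) = (-2)**2*(-5) = 4*(-5) = -20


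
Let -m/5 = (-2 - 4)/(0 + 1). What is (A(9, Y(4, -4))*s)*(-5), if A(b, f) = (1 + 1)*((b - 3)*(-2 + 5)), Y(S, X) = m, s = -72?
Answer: 12960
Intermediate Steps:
m = 30 (m = -5*(-2 - 4)/(0 + 1) = -(-30)/1 = -(-30) = -5*(-6) = 30)
Y(S, X) = 30
A(b, f) = -18 + 6*b (A(b, f) = 2*((-3 + b)*3) = 2*(-9 + 3*b) = -18 + 6*b)
(A(9, Y(4, -4))*s)*(-5) = ((-18 + 6*9)*(-72))*(-5) = ((-18 + 54)*(-72))*(-5) = (36*(-72))*(-5) = -2592*(-5) = 12960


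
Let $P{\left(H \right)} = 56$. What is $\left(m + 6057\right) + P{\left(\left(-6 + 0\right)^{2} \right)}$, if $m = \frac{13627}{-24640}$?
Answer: $\frac{150610693}{24640} \approx 6112.4$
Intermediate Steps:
$m = - \frac{13627}{24640}$ ($m = 13627 \left(- \frac{1}{24640}\right) = - \frac{13627}{24640} \approx -0.55304$)
$\left(m + 6057\right) + P{\left(\left(-6 + 0\right)^{2} \right)} = \left(- \frac{13627}{24640} + 6057\right) + 56 = \frac{149230853}{24640} + 56 = \frac{150610693}{24640}$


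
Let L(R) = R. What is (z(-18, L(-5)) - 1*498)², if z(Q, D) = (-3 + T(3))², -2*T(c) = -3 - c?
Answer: 248004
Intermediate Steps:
T(c) = 3/2 + c/2 (T(c) = -(-3 - c)/2 = 3/2 + c/2)
z(Q, D) = 0 (z(Q, D) = (-3 + (3/2 + (½)*3))² = (-3 + (3/2 + 3/2))² = (-3 + 3)² = 0² = 0)
(z(-18, L(-5)) - 1*498)² = (0 - 1*498)² = (0 - 498)² = (-498)² = 248004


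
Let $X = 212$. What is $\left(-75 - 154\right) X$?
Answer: $-48548$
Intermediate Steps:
$\left(-75 - 154\right) X = \left(-75 - 154\right) 212 = \left(-229\right) 212 = -48548$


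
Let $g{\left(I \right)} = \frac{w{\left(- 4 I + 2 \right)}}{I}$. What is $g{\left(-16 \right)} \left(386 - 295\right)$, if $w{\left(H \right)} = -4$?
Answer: $\frac{91}{4} \approx 22.75$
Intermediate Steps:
$g{\left(I \right)} = - \frac{4}{I}$
$g{\left(-16 \right)} \left(386 - 295\right) = - \frac{4}{-16} \left(386 - 295\right) = \left(-4\right) \left(- \frac{1}{16}\right) 91 = \frac{1}{4} \cdot 91 = \frac{91}{4}$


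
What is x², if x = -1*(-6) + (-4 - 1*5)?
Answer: 9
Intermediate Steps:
x = -3 (x = 6 + (-4 - 5) = 6 - 9 = -3)
x² = (-3)² = 9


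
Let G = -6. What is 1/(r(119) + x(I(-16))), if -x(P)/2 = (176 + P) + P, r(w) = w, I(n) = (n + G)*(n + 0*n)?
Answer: -1/1641 ≈ -0.00060938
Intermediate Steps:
I(n) = n*(-6 + n) (I(n) = (n - 6)*(n + 0*n) = (-6 + n)*(n + 0) = (-6 + n)*n = n*(-6 + n))
x(P) = -352 - 4*P (x(P) = -2*((176 + P) + P) = -2*(176 + 2*P) = -352 - 4*P)
1/(r(119) + x(I(-16))) = 1/(119 + (-352 - (-64)*(-6 - 16))) = 1/(119 + (-352 - (-64)*(-22))) = 1/(119 + (-352 - 4*352)) = 1/(119 + (-352 - 1408)) = 1/(119 - 1760) = 1/(-1641) = -1/1641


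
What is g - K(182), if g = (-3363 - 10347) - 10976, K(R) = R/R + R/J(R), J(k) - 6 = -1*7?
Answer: -24505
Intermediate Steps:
J(k) = -1 (J(k) = 6 - 1*7 = 6 - 7 = -1)
K(R) = 1 - R (K(R) = R/R + R/(-1) = 1 + R*(-1) = 1 - R)
g = -24686 (g = -13710 - 10976 = -24686)
g - K(182) = -24686 - (1 - 1*182) = -24686 - (1 - 182) = -24686 - 1*(-181) = -24686 + 181 = -24505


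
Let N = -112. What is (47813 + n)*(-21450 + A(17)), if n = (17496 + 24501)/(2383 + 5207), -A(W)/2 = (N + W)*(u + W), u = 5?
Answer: -18993999573/23 ≈ -8.2583e+8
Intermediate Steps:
A(W) = -2*(-112 + W)*(5 + W)
n = 13999/2530 (n = 41997/7590 = 41997*(1/7590) = 13999/2530 ≈ 5.5332)
(47813 + n)*(-21450 + A(17)) = (47813 + 13999/2530)*(-21450 + (1120 - 2*17² + 214*17)) = 120980889*(-21450 + (1120 - 2*289 + 3638))/2530 = 120980889*(-21450 + (1120 - 578 + 3638))/2530 = 120980889*(-21450 + 4180)/2530 = (120980889/2530)*(-17270) = -18993999573/23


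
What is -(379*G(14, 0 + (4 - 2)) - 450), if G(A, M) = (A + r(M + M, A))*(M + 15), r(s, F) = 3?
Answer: -109081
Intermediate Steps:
G(A, M) = (3 + A)*(15 + M) (G(A, M) = (A + 3)*(M + 15) = (3 + A)*(15 + M))
-(379*G(14, 0 + (4 - 2)) - 450) = -(379*(45 + 3*(0 + (4 - 2)) + 15*14 + 14*(0 + (4 - 2))) - 450) = -(379*(45 + 3*(0 + 2) + 210 + 14*(0 + 2)) - 450) = -(379*(45 + 3*2 + 210 + 14*2) - 450) = -(379*(45 + 6 + 210 + 28) - 450) = -(379*289 - 450) = -(109531 - 450) = -1*109081 = -109081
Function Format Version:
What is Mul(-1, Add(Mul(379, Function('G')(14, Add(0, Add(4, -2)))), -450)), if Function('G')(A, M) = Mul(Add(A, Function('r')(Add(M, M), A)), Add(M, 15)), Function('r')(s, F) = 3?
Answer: -109081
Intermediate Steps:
Function('G')(A, M) = Mul(Add(3, A), Add(15, M)) (Function('G')(A, M) = Mul(Add(A, 3), Add(M, 15)) = Mul(Add(3, A), Add(15, M)))
Mul(-1, Add(Mul(379, Function('G')(14, Add(0, Add(4, -2)))), -450)) = Mul(-1, Add(Mul(379, Add(45, Mul(3, Add(0, Add(4, -2))), Mul(15, 14), Mul(14, Add(0, Add(4, -2))))), -450)) = Mul(-1, Add(Mul(379, Add(45, Mul(3, Add(0, 2)), 210, Mul(14, Add(0, 2)))), -450)) = Mul(-1, Add(Mul(379, Add(45, Mul(3, 2), 210, Mul(14, 2))), -450)) = Mul(-1, Add(Mul(379, Add(45, 6, 210, 28)), -450)) = Mul(-1, Add(Mul(379, 289), -450)) = Mul(-1, Add(109531, -450)) = Mul(-1, 109081) = -109081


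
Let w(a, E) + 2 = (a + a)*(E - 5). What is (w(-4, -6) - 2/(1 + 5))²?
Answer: 66049/9 ≈ 7338.8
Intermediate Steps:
w(a, E) = -2 + 2*a*(-5 + E) (w(a, E) = -2 + (a + a)*(E - 5) = -2 + (2*a)*(-5 + E) = -2 + 2*a*(-5 + E))
(w(-4, -6) - 2/(1 + 5))² = ((-2 - 10*(-4) + 2*(-6)*(-4)) - 2/(1 + 5))² = ((-2 + 40 + 48) - 2/6)² = (86 + (⅙)*(-2))² = (86 - ⅓)² = (257/3)² = 66049/9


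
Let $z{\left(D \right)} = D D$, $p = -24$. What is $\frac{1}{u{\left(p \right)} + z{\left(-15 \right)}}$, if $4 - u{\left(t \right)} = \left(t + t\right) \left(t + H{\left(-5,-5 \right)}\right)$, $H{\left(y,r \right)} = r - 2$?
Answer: $- \frac{1}{1259} \approx -0.00079428$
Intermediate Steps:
$H{\left(y,r \right)} = -2 + r$
$z{\left(D \right)} = D^{2}$
$u{\left(t \right)} = 4 - 2 t \left(-7 + t\right)$ ($u{\left(t \right)} = 4 - \left(t + t\right) \left(t - 7\right) = 4 - 2 t \left(t - 7\right) = 4 - 2 t \left(-7 + t\right)$)
$\frac{1}{u{\left(p \right)} + z{\left(-15 \right)}} = \frac{1}{\left(4 - 2 \left(-24\right)^{2} + 14 \left(-24\right)\right) + \left(-15\right)^{2}} = \frac{1}{\left(4 - 1152 - 336\right) + 225} = \frac{1}{-1484 + 225} = \frac{1}{-1259} = - \frac{1}{1259}$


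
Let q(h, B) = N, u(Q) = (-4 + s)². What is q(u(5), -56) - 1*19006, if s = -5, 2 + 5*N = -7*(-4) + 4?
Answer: -19000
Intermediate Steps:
N = 6 (N = -⅖ + (-7*(-4) + 4)/5 = -⅖ + (28 + 4)/5 = -⅖ + (⅕)*32 = -⅖ + 32/5 = 6)
u(Q) = 81 (u(Q) = (-4 - 5)² = (-9)² = 81)
q(h, B) = 6
q(u(5), -56) - 1*19006 = 6 - 1*19006 = 6 - 19006 = -19000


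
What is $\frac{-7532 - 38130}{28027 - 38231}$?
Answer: $\frac{22831}{5102} \approx 4.4749$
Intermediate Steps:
$\frac{-7532 - 38130}{28027 - 38231} = - \frac{45662}{28027 - 38231} = - \frac{45662}{-10204} = \left(-45662\right) \left(- \frac{1}{10204}\right) = \frac{22831}{5102}$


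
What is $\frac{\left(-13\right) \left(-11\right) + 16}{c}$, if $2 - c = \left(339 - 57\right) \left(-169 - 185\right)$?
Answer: $\frac{159}{99830} \approx 0.0015927$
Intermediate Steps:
$c = 99830$ ($c = 2 - \left(339 - 57\right) \left(-169 - 185\right) = 2 - 282 \left(-354\right) = 2 - -99828 = 2 + 99828 = 99830$)
$\frac{\left(-13\right) \left(-11\right) + 16}{c} = \frac{\left(-13\right) \left(-11\right) + 16}{99830} = \left(143 + 16\right) \frac{1}{99830} = 159 \cdot \frac{1}{99830} = \frac{159}{99830}$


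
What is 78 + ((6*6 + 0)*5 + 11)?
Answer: 269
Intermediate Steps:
78 + ((6*6 + 0)*5 + 11) = 78 + ((36 + 0)*5 + 11) = 78 + (36*5 + 11) = 78 + (180 + 11) = 78 + 191 = 269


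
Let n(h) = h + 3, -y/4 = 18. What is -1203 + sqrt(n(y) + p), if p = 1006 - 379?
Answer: -1203 + 3*sqrt(62) ≈ -1179.4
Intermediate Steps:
y = -72 (y = -4*18 = -72)
n(h) = 3 + h
p = 627
-1203 + sqrt(n(y) + p) = -1203 + sqrt((3 - 72) + 627) = -1203 + sqrt(-69 + 627) = -1203 + sqrt(558) = -1203 + 3*sqrt(62)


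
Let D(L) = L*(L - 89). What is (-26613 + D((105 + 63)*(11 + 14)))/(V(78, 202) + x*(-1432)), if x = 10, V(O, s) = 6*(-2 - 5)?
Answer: -17239587/14362 ≈ -1200.4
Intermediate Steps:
V(O, s) = -42 (V(O, s) = 6*(-7) = -42)
D(L) = L*(-89 + L)
(-26613 + D((105 + 63)*(11 + 14)))/(V(78, 202) + x*(-1432)) = (-26613 + ((105 + 63)*(11 + 14))*(-89 + (105 + 63)*(11 + 14)))/(-42 + 10*(-1432)) = (-26613 + (168*25)*(-89 + 168*25))/(-42 - 14320) = (-26613 + 4200*(-89 + 4200))/(-14362) = (-26613 + 4200*4111)*(-1/14362) = (-26613 + 17266200)*(-1/14362) = 17239587*(-1/14362) = -17239587/14362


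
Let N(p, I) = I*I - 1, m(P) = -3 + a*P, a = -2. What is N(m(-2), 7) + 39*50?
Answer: 1998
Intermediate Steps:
m(P) = -3 - 2*P
N(p, I) = -1 + I**2 (N(p, I) = I**2 - 1 = -1 + I**2)
N(m(-2), 7) + 39*50 = (-1 + 7**2) + 39*50 = (-1 + 49) + 1950 = 48 + 1950 = 1998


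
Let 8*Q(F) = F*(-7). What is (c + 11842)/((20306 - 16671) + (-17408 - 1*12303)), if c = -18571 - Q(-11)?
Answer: 53909/208608 ≈ 0.25842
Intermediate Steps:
Q(F) = -7*F/8 (Q(F) = (F*(-7))/8 = (-7*F)/8 = -7*F/8)
c = -148645/8 (c = -18571 - (-7)*(-11)/8 = -18571 - 1*77/8 = -18571 - 77/8 = -148645/8 ≈ -18581.)
(c + 11842)/((20306 - 16671) + (-17408 - 1*12303)) = (-148645/8 + 11842)/((20306 - 16671) + (-17408 - 1*12303)) = -53909/(8*(3635 + (-17408 - 12303))) = -53909/(8*(3635 - 29711)) = -53909/8/(-26076) = -53909/8*(-1/26076) = 53909/208608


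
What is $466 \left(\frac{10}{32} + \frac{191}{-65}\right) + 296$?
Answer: $- \frac{482403}{520} \approx -927.7$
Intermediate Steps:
$466 \left(\frac{10}{32} + \frac{191}{-65}\right) + 296 = 466 \left(10 \cdot \frac{1}{32} + 191 \left(- \frac{1}{65}\right)\right) + 296 = 466 \left(\frac{5}{16} - \frac{191}{65}\right) + 296 = 466 \left(- \frac{2731}{1040}\right) + 296 = - \frac{636323}{520} + 296 = - \frac{482403}{520}$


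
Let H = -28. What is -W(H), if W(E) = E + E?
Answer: 56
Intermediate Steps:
W(E) = 2*E
-W(H) = -2*(-28) = -1*(-56) = 56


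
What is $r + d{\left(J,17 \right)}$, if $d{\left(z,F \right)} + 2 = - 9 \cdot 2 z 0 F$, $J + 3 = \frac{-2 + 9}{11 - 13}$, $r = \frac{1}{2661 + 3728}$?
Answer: $- \frac{12777}{6389} \approx -1.9998$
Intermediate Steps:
$r = \frac{1}{6389} \approx 0.00015652$
$J = - \frac{13}{2}$ ($J = -3 + \frac{-2 + 9}{11 - 13} = -3 + \frac{7}{-2} = -3 + 7 \left(- \frac{1}{2}\right) = -3 - \frac{7}{2} = - \frac{13}{2} \approx -6.5$)
$d{\left(z,F \right)} = -2$ ($d{\left(z,F \right)} = -2 - 9 \cdot 2 z 0 F = -2 - 9 \cdot 2 \cdot 0 F = -2 - 9 \cdot 2 \cdot 0 = -2 - 0 = -2 + 0 = -2$)
$r + d{\left(J,17 \right)} = \frac{1}{6389} - 2 = - \frac{12777}{6389}$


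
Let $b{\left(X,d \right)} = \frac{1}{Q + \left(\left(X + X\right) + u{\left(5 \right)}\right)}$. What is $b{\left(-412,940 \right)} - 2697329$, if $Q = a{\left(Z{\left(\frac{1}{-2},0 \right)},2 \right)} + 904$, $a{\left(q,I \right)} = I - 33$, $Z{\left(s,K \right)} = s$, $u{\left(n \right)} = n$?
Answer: $- \frac{145655765}{54} \approx -2.6973 \cdot 10^{6}$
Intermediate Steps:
$a{\left(q,I \right)} = -33 + I$
$Q = 873$ ($Q = \left(-33 + 2\right) + 904 = -31 + 904 = 873$)
$b{\left(X,d \right)} = \frac{1}{878 + 2 X}$ ($b{\left(X,d \right)} = \frac{1}{873 + \left(\left(X + X\right) + 5\right)} = \frac{1}{873 + \left(2 X + 5\right)} = \frac{1}{873 + \left(5 + 2 X\right)} = \frac{1}{878 + 2 X}$)
$b{\left(-412,940 \right)} - 2697329 = \frac{1}{2 \left(439 - 412\right)} - 2697329 = \frac{1}{2 \cdot 27} - 2697329 = \frac{1}{2} \cdot \frac{1}{27} - 2697329 = \frac{1}{54} - 2697329 = - \frac{145655765}{54}$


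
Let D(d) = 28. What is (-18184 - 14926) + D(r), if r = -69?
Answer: -33082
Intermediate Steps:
(-18184 - 14926) + D(r) = (-18184 - 14926) + 28 = -33110 + 28 = -33082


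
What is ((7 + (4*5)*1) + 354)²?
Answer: 145161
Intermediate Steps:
((7 + (4*5)*1) + 354)² = ((7 + 20*1) + 354)² = ((7 + 20) + 354)² = (27 + 354)² = 381² = 145161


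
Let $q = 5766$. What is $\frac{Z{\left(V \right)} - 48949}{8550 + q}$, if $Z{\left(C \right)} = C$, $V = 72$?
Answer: $- \frac{48877}{14316} \approx -3.4142$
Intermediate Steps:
$\frac{Z{\left(V \right)} - 48949}{8550 + q} = \frac{72 - 48949}{8550 + 5766} = - \frac{48877}{14316}$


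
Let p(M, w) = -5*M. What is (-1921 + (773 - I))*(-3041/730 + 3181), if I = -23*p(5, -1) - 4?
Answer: -3986513991/730 ≈ -5.4610e+6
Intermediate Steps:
I = 571 (I = -(-115)*5 - 4 = -23*(-25) - 4 = 575 - 4 = 571)
(-1921 + (773 - I))*(-3041/730 + 3181) = (-1921 + (773 - 1*571))*(-3041/730 + 3181) = (-1921 + (773 - 571))*(-3041*1/730 + 3181) = (-1921 + 202)*(-3041/730 + 3181) = -1719*2319089/730 = -3986513991/730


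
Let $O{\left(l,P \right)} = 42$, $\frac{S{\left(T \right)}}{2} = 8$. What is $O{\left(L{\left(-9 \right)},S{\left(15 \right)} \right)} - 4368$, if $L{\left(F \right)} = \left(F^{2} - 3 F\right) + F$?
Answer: $-4326$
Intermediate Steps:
$S{\left(T \right)} = 16$ ($S{\left(T \right)} = 2 \cdot 8 = 16$)
$L{\left(F \right)} = F^{2} - 2 F$
$O{\left(L{\left(-9 \right)},S{\left(15 \right)} \right)} - 4368 = 42 - 4368 = -4326$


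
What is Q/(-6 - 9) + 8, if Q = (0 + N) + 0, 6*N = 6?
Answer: 119/15 ≈ 7.9333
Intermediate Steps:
N = 1 (N = (⅙)*6 = 1)
Q = 1 (Q = (0 + 1) + 0 = 1 + 0 = 1)
Q/(-6 - 9) + 8 = 1/(-6 - 9) + 8 = 1/(-15) + 8 = 1*(-1/15) + 8 = -1/15 + 8 = 119/15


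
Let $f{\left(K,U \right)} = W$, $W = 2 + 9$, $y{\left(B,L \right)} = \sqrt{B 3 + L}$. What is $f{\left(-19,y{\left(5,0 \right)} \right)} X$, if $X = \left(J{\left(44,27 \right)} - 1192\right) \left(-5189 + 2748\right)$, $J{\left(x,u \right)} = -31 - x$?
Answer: $34020217$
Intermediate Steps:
$y{\left(B,L \right)} = \sqrt{L + 3 B}$ ($y{\left(B,L \right)} = \sqrt{3 B + L} = \sqrt{L + 3 B}$)
$X = 3092747$ ($X = \left(\left(-31 - 44\right) - 1192\right) \left(-5189 + 2748\right) = \left(\left(-31 - 44\right) - 1192\right) \left(-2441\right) = \left(-75 - 1192\right) \left(-2441\right) = \left(-1267\right) \left(-2441\right) = 3092747$)
$W = 11$
$f{\left(K,U \right)} = 11$
$f{\left(-19,y{\left(5,0 \right)} \right)} X = 11 \cdot 3092747 = 34020217$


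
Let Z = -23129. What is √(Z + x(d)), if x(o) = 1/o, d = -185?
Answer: I*√791590210/185 ≈ 152.08*I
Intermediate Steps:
√(Z + x(d)) = √(-23129 + 1/(-185)) = √(-23129 - 1/185) = √(-4278866/185) = I*√791590210/185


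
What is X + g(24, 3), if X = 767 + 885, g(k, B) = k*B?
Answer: 1724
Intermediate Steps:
g(k, B) = B*k
X = 1652
X + g(24, 3) = 1652 + 3*24 = 1652 + 72 = 1724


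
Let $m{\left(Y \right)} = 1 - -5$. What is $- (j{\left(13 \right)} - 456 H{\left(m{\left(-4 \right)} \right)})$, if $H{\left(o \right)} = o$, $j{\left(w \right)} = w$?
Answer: $2723$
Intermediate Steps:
$m{\left(Y \right)} = 6$ ($m{\left(Y \right)} = 1 + 5 = 6$)
$- (j{\left(13 \right)} - 456 H{\left(m{\left(-4 \right)} \right)}) = - (13 - 2736) = \left(-1\right) \left(-2723\right) = 2723$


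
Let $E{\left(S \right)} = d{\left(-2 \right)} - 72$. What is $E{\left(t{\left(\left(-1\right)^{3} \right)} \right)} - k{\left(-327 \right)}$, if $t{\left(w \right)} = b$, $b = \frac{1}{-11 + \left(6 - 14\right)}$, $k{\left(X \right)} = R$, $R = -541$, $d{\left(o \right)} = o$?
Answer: $467$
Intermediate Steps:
$k{\left(X \right)} = -541$
$b = - \frac{1}{19}$ ($b = \frac{1}{-11 + \left(6 - 14\right)} = \frac{1}{-11 - 8} = \frac{1}{-19} = - \frac{1}{19} \approx -0.052632$)
$t{\left(w \right)} = - \frac{1}{19}$
$E{\left(S \right)} = -74$ ($E{\left(S \right)} = -2 - 72 = -74$)
$E{\left(t{\left(\left(-1\right)^{3} \right)} \right)} - k{\left(-327 \right)} = -74 - -541 = -74 + 541 = 467$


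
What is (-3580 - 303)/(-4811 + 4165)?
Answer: 3883/646 ≈ 6.0108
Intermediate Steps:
(-3580 - 303)/(-4811 + 4165) = -3883/(-646) = -3883*(-1/646) = 3883/646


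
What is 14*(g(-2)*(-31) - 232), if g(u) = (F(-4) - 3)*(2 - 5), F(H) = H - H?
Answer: -7154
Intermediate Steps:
F(H) = 0
g(u) = 9 (g(u) = (0 - 3)*(2 - 5) = -3*(-3) = 9)
14*(g(-2)*(-31) - 232) = 14*(9*(-31) - 232) = 14*(-279 - 232) = 14*(-511) = -7154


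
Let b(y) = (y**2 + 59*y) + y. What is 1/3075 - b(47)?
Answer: -15464174/3075 ≈ -5029.0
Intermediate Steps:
b(y) = y**2 + 60*y
1/3075 - b(47) = 1/3075 - 47*(60 + 47) = 1/3075 - 47*107 = 1/3075 - 1*5029 = 1/3075 - 5029 = -15464174/3075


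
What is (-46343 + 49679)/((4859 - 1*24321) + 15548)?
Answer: -1668/1957 ≈ -0.85233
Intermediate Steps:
(-46343 + 49679)/((4859 - 1*24321) + 15548) = 3336/((4859 - 24321) + 15548) = 3336/(-19462 + 15548) = 3336/(-3914) = 3336*(-1/3914) = -1668/1957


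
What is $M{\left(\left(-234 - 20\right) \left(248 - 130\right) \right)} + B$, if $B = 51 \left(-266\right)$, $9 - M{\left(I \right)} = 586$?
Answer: $-14143$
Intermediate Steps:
$M{\left(I \right)} = -577$ ($M{\left(I \right)} = 9 - 586 = -577$)
$B = -13566$
$M{\left(\left(-234 - 20\right) \left(248 - 130\right) \right)} + B = -577 - 13566 = -14143$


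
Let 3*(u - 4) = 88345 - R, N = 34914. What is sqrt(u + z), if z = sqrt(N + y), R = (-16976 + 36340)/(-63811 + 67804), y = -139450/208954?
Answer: sqrt(42359468998128408203 + 13766829813*sqrt(381094510712681))/37925151 ≈ 172.16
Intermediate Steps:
y = -69725/104477 (y = -139450*1/208954 = -69725/104477 ≈ -0.66737)
R = 19364/3993 ≈ 4.8495
z = sqrt(381094510712681)/104477 (z = sqrt(34914 - 69725/104477) = sqrt(3647640253/104477) = sqrt(381094510712681)/104477 ≈ 186.85)
u = 352790137/11979 (u = 4 + (88345 - 1*19364/3993)/3 = 4 + (88345 - 19364/3993)/3 = 4 + (1/3)*(352742221/3993) = 4 + 352742221/11979 = 352790137/11979 ≈ 29451.)
sqrt(u + z) = sqrt(352790137/11979 + sqrt(381094510712681)/104477)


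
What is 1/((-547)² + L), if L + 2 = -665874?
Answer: -1/366667 ≈ -2.7273e-6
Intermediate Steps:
L = -665876 (L = -2 - 665874 = -665876)
1/((-547)² + L) = 1/((-547)² - 665876) = 1/(299209 - 665876) = 1/(-366667) = -1/366667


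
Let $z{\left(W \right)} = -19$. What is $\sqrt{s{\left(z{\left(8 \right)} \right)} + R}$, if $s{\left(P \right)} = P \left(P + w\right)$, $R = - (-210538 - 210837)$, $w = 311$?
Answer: $3 \sqrt{46203} \approx 644.85$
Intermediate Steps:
$R = 421375$ ($R = \left(-1\right) \left(-421375\right) = 421375$)
$s{\left(P \right)} = P \left(311 + P\right)$ ($s{\left(P \right)} = P \left(P + 311\right) = P \left(311 + P\right)$)
$\sqrt{s{\left(z{\left(8 \right)} \right)} + R} = \sqrt{- 19 \left(311 - 19\right) + 421375} = \sqrt{\left(-19\right) 292 + 421375} = \sqrt{-5548 + 421375} = \sqrt{415827} = 3 \sqrt{46203}$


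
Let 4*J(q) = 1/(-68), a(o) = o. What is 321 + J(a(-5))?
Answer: 87311/272 ≈ 321.00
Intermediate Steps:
J(q) = -1/272 (J(q) = (¼)/(-68) = (¼)*(-1/68) = -1/272)
321 + J(a(-5)) = 321 - 1/272 = 87311/272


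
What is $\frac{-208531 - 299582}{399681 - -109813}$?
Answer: $- \frac{508113}{509494} \approx -0.99729$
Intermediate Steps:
$\frac{-208531 - 299582}{399681 - -109813} = \frac{-208531 - 299582}{399681 + 109813} = - \frac{508113}{509494}$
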